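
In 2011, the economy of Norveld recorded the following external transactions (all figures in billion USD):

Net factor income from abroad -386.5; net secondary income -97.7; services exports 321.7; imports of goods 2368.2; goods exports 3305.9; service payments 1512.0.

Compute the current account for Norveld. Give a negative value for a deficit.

Goods balance = 3305.9 - 2368.2 = 937.7
Services balance = 321.7 - 1512.0 = -1190.3
Trade balance (goods + services) = 937.7 + (-1190.3) = -252.6
Net primary income = -386.5
Net secondary income = -97.7
Current account = -252.6 + (-386.5) + (-97.7) = -736.8

-736.8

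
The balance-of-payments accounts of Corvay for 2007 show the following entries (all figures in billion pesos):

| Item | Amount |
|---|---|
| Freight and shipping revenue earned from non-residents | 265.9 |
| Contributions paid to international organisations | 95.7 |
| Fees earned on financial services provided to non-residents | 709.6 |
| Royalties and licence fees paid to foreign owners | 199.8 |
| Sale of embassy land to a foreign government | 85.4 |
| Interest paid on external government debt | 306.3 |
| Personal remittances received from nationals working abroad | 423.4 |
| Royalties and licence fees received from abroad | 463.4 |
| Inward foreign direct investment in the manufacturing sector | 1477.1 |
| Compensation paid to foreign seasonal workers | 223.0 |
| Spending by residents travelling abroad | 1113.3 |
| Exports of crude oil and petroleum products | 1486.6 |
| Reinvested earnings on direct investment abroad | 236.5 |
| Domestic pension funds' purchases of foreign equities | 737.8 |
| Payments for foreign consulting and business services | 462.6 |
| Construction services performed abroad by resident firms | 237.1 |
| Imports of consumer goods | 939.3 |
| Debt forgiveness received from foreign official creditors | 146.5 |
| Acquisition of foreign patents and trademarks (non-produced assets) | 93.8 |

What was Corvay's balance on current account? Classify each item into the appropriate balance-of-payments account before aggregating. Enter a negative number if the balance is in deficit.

482.5

Goods: -939.3 + 1486.6 = 547.3
Services: -462.6 - 199.8 + 709.6 - 1113.3 + 463.4 + 265.9 + 237.1 = -99.7
Primary income: -306.3 + 236.5 - 223.0 = -292.8
Secondary income: -95.7 + 423.4 = 327.7
Current account = 547.3 + (-99.7) + (-292.8) + 327.7 = 482.5
(Excluded from the current account — capital account: sale of embassy land to a foreign government 85.4, debt forgiveness received from foreign official creditors 146.5, acquisition of foreign patents and trademarks (non-produced assets) 93.8; financial account: inward foreign direct investment in the manufacturing sector 1477.1, domestic pension funds' purchases of foreign equities 737.8.)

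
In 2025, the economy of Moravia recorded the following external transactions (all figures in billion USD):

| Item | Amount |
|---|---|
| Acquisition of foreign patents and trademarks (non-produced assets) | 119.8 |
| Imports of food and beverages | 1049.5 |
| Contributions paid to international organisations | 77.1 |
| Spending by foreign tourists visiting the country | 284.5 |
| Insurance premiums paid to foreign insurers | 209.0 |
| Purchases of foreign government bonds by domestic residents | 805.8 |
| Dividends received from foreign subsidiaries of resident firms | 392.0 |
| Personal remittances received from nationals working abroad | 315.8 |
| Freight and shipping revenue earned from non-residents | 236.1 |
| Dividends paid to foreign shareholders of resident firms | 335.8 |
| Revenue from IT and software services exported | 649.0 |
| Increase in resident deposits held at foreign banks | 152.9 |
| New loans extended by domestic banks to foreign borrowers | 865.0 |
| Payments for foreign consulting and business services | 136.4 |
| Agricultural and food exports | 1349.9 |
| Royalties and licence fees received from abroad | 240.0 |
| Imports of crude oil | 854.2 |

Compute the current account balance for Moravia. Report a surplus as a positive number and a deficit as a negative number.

805.3

Goods: -854.2 - 1049.5 + 1349.9 = -553.8
Services: -136.4 - 209.0 + 649.0 + 284.5 + 240.0 + 236.1 = 1064.2
Primary income: 392.0 - 335.8 = 56.2
Secondary income: -77.1 + 315.8 = 238.7
Current account = (-553.8) + 1064.2 + 56.2 + 238.7 = 805.3
(Excluded from the current account — capital account: acquisition of foreign patents and trademarks (non-produced assets) 119.8; financial account: purchases of foreign government bonds by domestic residents 805.8, increase in resident deposits held at foreign banks 152.9, new loans extended by domestic banks to foreign borrowers 865.0.)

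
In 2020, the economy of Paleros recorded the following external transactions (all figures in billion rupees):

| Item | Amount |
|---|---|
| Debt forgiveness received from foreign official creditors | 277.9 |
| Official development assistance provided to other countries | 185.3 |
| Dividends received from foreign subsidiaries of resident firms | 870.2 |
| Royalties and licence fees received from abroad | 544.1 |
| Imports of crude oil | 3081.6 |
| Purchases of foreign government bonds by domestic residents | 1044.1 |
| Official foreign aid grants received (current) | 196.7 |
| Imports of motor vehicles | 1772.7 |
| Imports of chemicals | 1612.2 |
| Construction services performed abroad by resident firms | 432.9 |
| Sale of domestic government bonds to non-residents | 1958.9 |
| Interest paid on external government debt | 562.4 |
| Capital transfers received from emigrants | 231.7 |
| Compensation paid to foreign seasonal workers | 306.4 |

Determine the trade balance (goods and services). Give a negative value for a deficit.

Goods: -1772.7 - 3081.6 - 1612.2 = -6466.5
Services: 432.9 + 544.1 = 977.0
Trade balance = -6466.5 + 977.0 = -5489.5
(Excluded from the trade balance — capital account: debt forgiveness received from foreign official creditors 277.9, capital transfers received from emigrants 231.7; secondary income: official development assistance provided to other countries 185.3, official foreign aid grants received (current) 196.7; primary income: dividends received from foreign subsidiaries of resident firms 870.2, interest paid on external government debt 562.4, compensation paid to foreign seasonal workers 306.4; financial account: purchases of foreign government bonds by domestic residents 1044.1, sale of domestic government bonds to non-residents 1958.9.)

-5489.5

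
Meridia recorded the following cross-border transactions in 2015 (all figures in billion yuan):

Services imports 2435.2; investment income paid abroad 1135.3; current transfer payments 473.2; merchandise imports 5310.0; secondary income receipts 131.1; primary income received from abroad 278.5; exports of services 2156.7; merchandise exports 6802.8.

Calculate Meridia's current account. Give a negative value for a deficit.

Goods balance = 6802.8 - 5310.0 = 1492.8
Services balance = 2156.7 - 2435.2 = -278.5
Trade balance (goods + services) = 1492.8 + (-278.5) = 1214.3
Net primary income = 278.5 - 1135.3 = -856.8
Net secondary income = 131.1 - 473.2 = -342.1
Current account = 1214.3 + (-856.8) + (-342.1) = 15.4

15.4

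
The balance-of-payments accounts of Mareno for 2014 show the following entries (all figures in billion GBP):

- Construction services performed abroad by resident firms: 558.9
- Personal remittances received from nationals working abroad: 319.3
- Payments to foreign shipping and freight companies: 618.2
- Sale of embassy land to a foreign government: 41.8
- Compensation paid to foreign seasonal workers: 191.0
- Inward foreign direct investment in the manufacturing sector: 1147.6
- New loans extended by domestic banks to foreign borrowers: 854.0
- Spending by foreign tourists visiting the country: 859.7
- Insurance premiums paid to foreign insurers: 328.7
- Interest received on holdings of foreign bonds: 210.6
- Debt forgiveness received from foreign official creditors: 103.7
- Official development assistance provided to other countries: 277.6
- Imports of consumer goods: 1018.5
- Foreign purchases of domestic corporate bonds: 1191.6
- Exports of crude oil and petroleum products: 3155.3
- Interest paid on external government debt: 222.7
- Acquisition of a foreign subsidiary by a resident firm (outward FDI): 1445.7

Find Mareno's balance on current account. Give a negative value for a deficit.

Goods: -1018.5 + 3155.3 = 2136.8
Services: 859.7 + 558.9 - 618.2 - 328.7 = 471.7
Primary income: -222.7 - 191.0 + 210.6 = -203.1
Secondary income: 319.3 - 277.6 = 41.7
Current account = 2136.8 + 471.7 + (-203.1) + 41.7 = 2447.1
(Excluded from the current account — capital account: sale of embassy land to a foreign government 41.8, debt forgiveness received from foreign official creditors 103.7; financial account: inward foreign direct investment in the manufacturing sector 1147.6, new loans extended by domestic banks to foreign borrowers 854.0, foreign purchases of domestic corporate bonds 1191.6, acquisition of a foreign subsidiary by a resident firm (outward FDI) 1445.7.)

2447.1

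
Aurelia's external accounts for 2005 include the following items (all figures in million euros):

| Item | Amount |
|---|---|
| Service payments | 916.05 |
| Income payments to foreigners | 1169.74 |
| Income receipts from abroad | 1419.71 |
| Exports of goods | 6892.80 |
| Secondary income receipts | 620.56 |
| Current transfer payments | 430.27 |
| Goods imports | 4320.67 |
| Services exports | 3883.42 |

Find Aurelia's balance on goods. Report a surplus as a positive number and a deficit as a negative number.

2572.13

Goods balance = 6892.80 - 4320.67 = 2572.13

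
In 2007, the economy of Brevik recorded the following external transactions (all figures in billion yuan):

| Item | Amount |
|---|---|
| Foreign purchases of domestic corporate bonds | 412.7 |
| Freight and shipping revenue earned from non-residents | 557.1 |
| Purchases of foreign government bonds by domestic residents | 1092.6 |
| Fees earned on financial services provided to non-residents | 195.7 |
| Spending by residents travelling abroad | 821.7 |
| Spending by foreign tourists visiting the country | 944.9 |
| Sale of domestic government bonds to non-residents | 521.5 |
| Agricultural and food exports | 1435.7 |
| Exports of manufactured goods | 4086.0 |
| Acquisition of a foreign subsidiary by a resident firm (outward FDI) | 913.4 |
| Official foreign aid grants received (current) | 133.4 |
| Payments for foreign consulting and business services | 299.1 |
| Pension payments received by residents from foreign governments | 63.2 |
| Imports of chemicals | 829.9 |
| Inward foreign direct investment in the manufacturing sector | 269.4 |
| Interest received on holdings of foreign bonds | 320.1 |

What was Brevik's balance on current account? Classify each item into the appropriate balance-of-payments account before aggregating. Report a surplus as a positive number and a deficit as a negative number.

5785.4

Goods: 1435.7 - 829.9 + 4086.0 = 4691.8
Services: -299.1 - 821.7 + 557.1 + 944.9 + 195.7 = 576.9
Primary income: 320.1
Secondary income: 133.4 + 63.2 = 196.6
Current account = 4691.8 + 576.9 + 320.1 + 196.6 = 5785.4
(Excluded from the current account — financial account: foreign purchases of domestic corporate bonds 412.7, purchases of foreign government bonds by domestic residents 1092.6, sale of domestic government bonds to non-residents 521.5, acquisition of a foreign subsidiary by a resident firm (outward FDI) 913.4, inward foreign direct investment in the manufacturing sector 269.4.)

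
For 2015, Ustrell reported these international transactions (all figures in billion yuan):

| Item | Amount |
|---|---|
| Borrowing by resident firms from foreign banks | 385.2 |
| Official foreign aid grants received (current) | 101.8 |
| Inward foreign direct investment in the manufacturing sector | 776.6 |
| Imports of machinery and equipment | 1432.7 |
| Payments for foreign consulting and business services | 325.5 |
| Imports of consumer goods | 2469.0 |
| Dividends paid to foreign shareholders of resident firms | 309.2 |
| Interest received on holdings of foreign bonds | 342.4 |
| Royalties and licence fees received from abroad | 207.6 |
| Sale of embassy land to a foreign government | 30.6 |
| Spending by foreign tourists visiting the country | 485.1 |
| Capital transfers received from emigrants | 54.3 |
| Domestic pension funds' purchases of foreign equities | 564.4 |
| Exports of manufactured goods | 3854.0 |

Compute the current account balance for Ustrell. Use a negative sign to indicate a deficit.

Goods: -2469.0 + 3854.0 - 1432.7 = -47.7
Services: 207.6 - 325.5 + 485.1 = 367.2
Primary income: 342.4 - 309.2 = 33.2
Secondary income: 101.8
Current account = (-47.7) + 367.2 + 33.2 + 101.8 = 454.5
(Excluded from the current account — financial account: borrowing by resident firms from foreign banks 385.2, inward foreign direct investment in the manufacturing sector 776.6, domestic pension funds' purchases of foreign equities 564.4; capital account: sale of embassy land to a foreign government 30.6, capital transfers received from emigrants 54.3.)

454.5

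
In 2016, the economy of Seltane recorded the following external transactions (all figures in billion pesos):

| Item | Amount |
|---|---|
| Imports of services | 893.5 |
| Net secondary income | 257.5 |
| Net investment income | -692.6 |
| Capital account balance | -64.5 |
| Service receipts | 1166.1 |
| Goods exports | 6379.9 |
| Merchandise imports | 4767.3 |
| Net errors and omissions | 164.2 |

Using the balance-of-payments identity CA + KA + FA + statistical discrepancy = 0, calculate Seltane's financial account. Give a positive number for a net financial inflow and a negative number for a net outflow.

Goods balance = 6379.9 - 4767.3 = 1612.6
Services balance = 1166.1 - 893.5 = 272.6
Trade balance (goods + services) = 1612.6 + 272.6 = 1885.2
Net primary income = -692.6
Net secondary income = 257.5
Current account = 1885.2 + (-692.6) + 257.5 = 1450.1
Financial account = -(1450.1 + (-64.5) + 164.2) = -1549.8

-1549.8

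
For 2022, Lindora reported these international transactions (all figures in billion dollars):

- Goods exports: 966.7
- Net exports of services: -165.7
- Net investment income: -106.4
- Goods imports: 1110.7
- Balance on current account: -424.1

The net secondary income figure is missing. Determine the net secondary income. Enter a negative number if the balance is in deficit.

Current account = goods balance + services balance + net primary income + net secondary income
Sum of the known components = -416.1
Net secondary income = CA - (known components) = -424.1 - (-416.1) = -8.0

-8.0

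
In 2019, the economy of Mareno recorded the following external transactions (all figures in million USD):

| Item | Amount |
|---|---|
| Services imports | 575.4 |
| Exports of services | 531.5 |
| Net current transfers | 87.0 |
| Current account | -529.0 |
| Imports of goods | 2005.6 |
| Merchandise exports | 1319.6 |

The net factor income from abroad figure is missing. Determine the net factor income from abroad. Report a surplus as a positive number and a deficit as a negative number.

113.9

Current account = goods balance + services balance + net primary income + net secondary income
Sum of the known components = -642.9
Net factor income from abroad = CA - (known components) = -529.0 - (-642.9) = 113.9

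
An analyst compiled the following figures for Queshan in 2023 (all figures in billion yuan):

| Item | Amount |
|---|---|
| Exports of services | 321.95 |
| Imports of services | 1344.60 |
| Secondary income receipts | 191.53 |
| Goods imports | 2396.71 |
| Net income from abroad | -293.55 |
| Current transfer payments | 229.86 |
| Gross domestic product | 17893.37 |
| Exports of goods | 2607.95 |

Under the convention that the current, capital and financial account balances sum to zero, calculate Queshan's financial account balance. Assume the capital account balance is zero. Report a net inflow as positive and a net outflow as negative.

1143.29

Goods balance = 2607.95 - 2396.71 = 211.24
Services balance = 321.95 - 1344.60 = -1022.65
Trade balance (goods + services) = 211.24 + (-1022.65) = -811.41
Net primary income = -293.55
Net secondary income = 191.53 - 229.86 = -38.33
Current account = -811.41 + (-293.55) + (-38.33) = -1143.29
Financial account = -(-1143.29) = 1143.29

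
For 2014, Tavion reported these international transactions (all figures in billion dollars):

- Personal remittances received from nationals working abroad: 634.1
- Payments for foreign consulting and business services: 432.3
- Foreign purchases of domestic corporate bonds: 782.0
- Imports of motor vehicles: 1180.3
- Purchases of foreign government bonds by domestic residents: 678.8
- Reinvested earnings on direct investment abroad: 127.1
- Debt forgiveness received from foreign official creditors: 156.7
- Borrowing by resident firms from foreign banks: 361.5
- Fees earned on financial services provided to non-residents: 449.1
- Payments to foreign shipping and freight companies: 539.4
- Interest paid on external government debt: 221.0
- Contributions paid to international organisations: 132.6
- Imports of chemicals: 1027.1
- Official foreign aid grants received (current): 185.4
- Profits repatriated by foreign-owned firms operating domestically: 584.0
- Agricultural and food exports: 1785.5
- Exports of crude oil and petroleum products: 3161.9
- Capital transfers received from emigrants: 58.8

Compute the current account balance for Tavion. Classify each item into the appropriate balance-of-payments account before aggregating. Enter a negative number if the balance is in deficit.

2226.4

Goods: 3161.9 - 1027.1 + 1785.5 - 1180.3 = 2740.0
Services: 449.1 - 432.3 - 539.4 = -522.6
Primary income: -221.0 - 584.0 + 127.1 = -677.9
Secondary income: -132.6 + 634.1 + 185.4 = 686.9
Current account = 2740.0 + (-522.6) + (-677.9) + 686.9 = 2226.4
(Excluded from the current account — financial account: foreign purchases of domestic corporate bonds 782.0, purchases of foreign government bonds by domestic residents 678.8, borrowing by resident firms from foreign banks 361.5; capital account: debt forgiveness received from foreign official creditors 156.7, capital transfers received from emigrants 58.8.)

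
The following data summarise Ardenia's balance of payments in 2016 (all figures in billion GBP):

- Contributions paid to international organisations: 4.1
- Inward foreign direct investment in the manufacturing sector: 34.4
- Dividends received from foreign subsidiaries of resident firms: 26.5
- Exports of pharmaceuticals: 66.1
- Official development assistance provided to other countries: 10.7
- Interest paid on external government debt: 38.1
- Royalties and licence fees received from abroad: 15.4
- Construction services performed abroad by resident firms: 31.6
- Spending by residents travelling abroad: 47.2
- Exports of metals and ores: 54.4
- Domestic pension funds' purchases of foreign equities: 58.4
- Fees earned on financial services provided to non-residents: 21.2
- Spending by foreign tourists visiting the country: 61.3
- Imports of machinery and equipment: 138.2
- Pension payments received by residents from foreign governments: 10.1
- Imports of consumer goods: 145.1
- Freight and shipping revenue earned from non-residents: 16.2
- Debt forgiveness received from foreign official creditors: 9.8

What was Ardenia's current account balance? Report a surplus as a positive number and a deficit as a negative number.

-80.6

Goods: -138.2 - 145.1 + 54.4 + 66.1 = -162.8
Services: 21.2 + 31.6 + 61.3 - 47.2 + 16.2 + 15.4 = 98.5
Primary income: -38.1 + 26.5 = -11.6
Secondary income: 10.1 - 10.7 - 4.1 = -4.7
Current account = (-162.8) + 98.5 + (-11.6) + (-4.7) = -80.6
(Excluded from the current account — financial account: inward foreign direct investment in the manufacturing sector 34.4, domestic pension funds' purchases of foreign equities 58.4; capital account: debt forgiveness received from foreign official creditors 9.8.)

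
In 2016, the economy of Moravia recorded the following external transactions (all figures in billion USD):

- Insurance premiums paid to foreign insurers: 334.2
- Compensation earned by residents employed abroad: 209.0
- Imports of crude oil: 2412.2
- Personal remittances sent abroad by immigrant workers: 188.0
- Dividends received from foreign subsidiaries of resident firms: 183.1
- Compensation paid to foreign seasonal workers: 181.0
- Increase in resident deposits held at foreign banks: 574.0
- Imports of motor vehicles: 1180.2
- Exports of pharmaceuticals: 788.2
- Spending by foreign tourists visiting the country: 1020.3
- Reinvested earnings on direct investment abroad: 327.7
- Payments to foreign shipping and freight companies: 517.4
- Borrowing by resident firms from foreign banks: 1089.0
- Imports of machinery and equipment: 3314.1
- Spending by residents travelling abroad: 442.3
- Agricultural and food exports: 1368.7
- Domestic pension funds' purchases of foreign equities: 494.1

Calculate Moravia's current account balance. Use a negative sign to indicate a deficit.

Goods: -3314.1 - 2412.2 + 1368.7 + 788.2 - 1180.2 = -4749.6
Services: -442.3 - 334.2 + 1020.3 - 517.4 = -273.6
Primary income: -181.0 + 183.1 + 327.7 + 209.0 = 538.8
Secondary income: -188.0
Current account = (-4749.6) + (-273.6) + 538.8 + (-188.0) = -4672.4
(Excluded from the current account — financial account: increase in resident deposits held at foreign banks 574.0, borrowing by resident firms from foreign banks 1089.0, domestic pension funds' purchases of foreign equities 494.1.)

-4672.4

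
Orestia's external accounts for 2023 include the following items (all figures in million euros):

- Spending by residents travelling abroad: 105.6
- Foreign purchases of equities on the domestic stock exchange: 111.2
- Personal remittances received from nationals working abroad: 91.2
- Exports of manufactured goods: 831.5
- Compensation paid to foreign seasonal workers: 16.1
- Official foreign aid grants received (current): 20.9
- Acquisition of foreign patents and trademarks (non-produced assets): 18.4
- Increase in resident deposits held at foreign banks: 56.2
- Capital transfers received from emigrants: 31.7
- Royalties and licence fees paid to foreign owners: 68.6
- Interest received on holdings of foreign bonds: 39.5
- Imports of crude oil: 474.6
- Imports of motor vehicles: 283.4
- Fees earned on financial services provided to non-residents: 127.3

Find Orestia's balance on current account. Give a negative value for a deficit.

162.1

Goods: 831.5 - 474.6 - 283.4 = 73.5
Services: 127.3 - 105.6 - 68.6 = -46.9
Primary income: 39.5 - 16.1 = 23.4
Secondary income: 91.2 + 20.9 = 112.1
Current account = 73.5 + (-46.9) + 23.4 + 112.1 = 162.1
(Excluded from the current account — financial account: foreign purchases of equities on the domestic stock exchange 111.2, increase in resident deposits held at foreign banks 56.2; capital account: acquisition of foreign patents and trademarks (non-produced assets) 18.4, capital transfers received from emigrants 31.7.)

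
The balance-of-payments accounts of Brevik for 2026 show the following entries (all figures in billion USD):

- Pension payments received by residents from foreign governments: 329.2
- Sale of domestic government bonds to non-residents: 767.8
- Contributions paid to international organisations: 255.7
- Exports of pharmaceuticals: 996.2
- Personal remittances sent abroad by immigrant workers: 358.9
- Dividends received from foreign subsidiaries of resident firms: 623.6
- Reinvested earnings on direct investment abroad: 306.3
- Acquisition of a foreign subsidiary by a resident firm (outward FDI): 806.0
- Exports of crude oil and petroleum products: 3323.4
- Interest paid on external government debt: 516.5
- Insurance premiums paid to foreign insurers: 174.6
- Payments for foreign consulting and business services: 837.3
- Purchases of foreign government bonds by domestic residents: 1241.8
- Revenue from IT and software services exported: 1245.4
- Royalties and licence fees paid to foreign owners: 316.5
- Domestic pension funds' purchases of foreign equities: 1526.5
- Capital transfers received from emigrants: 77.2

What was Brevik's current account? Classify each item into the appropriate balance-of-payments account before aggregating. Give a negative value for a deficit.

Goods: 996.2 + 3323.4 = 4319.6
Services: -837.3 - 174.6 - 316.5 + 1245.4 = -83.0
Primary income: 306.3 + 623.6 - 516.5 = 413.4
Secondary income: -358.9 + 329.2 - 255.7 = -285.4
Current account = 4319.6 + (-83.0) + 413.4 + (-285.4) = 4364.6
(Excluded from the current account — financial account: sale of domestic government bonds to non-residents 767.8, acquisition of a foreign subsidiary by a resident firm (outward FDI) 806.0, purchases of foreign government bonds by domestic residents 1241.8, domestic pension funds' purchases of foreign equities 1526.5; capital account: capital transfers received from emigrants 77.2.)

4364.6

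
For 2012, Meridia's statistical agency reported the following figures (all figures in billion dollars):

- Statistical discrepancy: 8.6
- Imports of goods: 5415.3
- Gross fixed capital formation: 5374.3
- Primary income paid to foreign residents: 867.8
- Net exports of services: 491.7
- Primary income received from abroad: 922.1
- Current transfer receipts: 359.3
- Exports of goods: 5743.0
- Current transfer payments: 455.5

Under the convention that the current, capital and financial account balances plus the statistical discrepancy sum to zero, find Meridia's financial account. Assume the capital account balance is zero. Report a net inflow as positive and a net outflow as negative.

Goods balance = 5743.0 - 5415.3 = 327.7
Services balance = 491.7
Trade balance (goods + services) = 327.7 + 491.7 = 819.4
Net primary income = 922.1 - 867.8 = 54.3
Net secondary income = 359.3 - 455.5 = -96.2
Current account = 819.4 + 54.3 + (-96.2) = 777.5
Financial account = -(777.5 + 8.6) = -786.1

-786.1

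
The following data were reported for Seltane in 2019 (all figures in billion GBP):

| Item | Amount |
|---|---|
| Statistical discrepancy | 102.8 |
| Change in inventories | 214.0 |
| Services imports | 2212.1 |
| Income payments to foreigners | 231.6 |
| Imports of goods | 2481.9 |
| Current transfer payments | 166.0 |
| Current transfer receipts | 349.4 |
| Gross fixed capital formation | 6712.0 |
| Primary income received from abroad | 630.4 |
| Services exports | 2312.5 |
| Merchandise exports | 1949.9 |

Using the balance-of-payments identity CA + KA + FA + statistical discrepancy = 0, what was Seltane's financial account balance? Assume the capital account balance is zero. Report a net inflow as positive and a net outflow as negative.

-253.4

Goods balance = 1949.9 - 2481.9 = -532.0
Services balance = 2312.5 - 2212.1 = 100.4
Trade balance (goods + services) = -532.0 + 100.4 = -431.6
Net primary income = 630.4 - 231.6 = 398.8
Net secondary income = 349.4 - 166.0 = 183.4
Current account = -431.6 + 398.8 + 183.4 = 150.6
Financial account = -(150.6 + 102.8) = -253.4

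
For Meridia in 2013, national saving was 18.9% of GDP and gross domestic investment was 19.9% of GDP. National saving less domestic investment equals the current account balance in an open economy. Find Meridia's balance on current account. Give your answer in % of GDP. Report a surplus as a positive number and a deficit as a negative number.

CA = S - I = 18.9 - 19.9 = -1.0

-1.0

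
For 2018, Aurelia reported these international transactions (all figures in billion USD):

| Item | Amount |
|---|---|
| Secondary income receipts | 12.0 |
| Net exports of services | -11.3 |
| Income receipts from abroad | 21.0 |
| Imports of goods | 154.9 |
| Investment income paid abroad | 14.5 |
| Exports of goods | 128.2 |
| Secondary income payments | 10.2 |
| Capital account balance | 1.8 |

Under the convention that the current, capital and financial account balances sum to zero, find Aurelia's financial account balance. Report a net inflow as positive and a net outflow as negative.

Goods balance = 128.2 - 154.9 = -26.7
Services balance = -11.3
Trade balance (goods + services) = -26.7 + (-11.3) = -38.0
Net primary income = 21.0 - 14.5 = 6.5
Net secondary income = 12.0 - 10.2 = 1.8
Current account = -38.0 + 6.5 + 1.8 = -29.7
Financial account = -(-29.7 + 1.8) = 27.9

27.9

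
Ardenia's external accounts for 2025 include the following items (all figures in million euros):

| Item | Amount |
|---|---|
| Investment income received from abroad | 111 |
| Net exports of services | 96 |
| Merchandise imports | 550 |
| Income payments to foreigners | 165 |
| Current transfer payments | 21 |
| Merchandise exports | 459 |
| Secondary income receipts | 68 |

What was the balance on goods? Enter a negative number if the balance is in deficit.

Goods balance = 459 - 550 = -91

-91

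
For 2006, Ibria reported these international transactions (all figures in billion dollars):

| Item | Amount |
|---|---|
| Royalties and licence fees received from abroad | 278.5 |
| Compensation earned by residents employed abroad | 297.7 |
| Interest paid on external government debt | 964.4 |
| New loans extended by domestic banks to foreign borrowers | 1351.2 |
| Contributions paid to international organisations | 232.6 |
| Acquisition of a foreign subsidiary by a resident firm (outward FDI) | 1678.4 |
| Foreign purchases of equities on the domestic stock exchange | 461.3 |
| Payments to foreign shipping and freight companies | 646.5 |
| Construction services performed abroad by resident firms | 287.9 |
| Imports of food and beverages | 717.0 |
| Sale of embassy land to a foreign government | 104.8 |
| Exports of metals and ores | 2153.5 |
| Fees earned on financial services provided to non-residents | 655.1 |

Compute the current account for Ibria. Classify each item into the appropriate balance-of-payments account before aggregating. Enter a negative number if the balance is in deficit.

1112.2

Goods: 2153.5 - 717.0 = 1436.5
Services: 278.5 + 287.9 + 655.1 - 646.5 = 575.0
Primary income: -964.4 + 297.7 = -666.7
Secondary income: -232.6
Current account = 1436.5 + 575.0 + (-666.7) + (-232.6) = 1112.2
(Excluded from the current account — financial account: new loans extended by domestic banks to foreign borrowers 1351.2, acquisition of a foreign subsidiary by a resident firm (outward FDI) 1678.4, foreign purchases of equities on the domestic stock exchange 461.3; capital account: sale of embassy land to a foreign government 104.8.)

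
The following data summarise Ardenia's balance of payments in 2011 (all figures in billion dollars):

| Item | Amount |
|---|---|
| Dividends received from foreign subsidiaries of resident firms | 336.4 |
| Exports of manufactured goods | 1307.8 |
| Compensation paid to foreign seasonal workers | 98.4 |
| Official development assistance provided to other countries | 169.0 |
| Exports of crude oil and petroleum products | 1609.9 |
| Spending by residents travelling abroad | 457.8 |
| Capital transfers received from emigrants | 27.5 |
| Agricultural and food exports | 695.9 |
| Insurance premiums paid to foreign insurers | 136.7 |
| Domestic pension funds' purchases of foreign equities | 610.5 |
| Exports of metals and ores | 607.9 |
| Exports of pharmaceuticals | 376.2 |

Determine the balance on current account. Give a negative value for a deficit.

Goods: 376.2 + 695.9 + 1307.8 + 607.9 + 1609.9 = 4597.7
Services: -457.8 - 136.7 = -594.5
Primary income: 336.4 - 98.4 = 238.0
Secondary income: -169.0
Current account = 4597.7 + (-594.5) + 238.0 + (-169.0) = 4072.2
(Excluded from the current account — capital account: capital transfers received from emigrants 27.5; financial account: domestic pension funds' purchases of foreign equities 610.5.)

4072.2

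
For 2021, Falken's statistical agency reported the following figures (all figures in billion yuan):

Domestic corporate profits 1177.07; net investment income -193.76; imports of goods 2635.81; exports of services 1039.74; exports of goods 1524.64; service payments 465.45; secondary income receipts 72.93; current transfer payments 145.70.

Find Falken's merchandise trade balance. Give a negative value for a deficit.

Goods balance = 1524.64 - 2635.81 = -1111.17

-1111.17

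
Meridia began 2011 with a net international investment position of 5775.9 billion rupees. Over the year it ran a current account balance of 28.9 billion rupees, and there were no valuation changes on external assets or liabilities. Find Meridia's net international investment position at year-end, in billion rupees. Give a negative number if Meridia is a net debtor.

With no valuation effects, change in NIIP = current account = 28.9
End-of-year NIIP = 5775.9 + 28.9 = 5804.8

5804.8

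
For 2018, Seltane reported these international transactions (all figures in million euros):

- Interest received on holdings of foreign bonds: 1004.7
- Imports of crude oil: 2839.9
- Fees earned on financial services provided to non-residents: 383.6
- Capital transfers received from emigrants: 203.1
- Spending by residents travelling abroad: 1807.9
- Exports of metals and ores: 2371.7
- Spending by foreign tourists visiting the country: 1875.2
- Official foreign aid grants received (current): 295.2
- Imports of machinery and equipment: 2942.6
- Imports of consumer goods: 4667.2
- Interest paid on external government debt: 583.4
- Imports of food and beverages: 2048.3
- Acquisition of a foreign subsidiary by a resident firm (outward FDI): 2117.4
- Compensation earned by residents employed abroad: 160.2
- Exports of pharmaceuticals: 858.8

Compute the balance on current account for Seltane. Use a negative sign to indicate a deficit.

Goods: 2371.7 - 2839.9 - 4667.2 - 2048.3 + 858.8 - 2942.6 = -9267.5
Services: 383.6 + 1875.2 - 1807.9 = 450.9
Primary income: -583.4 + 1004.7 + 160.2 = 581.5
Secondary income: 295.2
Current account = (-9267.5) + 450.9 + 581.5 + 295.2 = -7939.9
(Excluded from the current account — capital account: capital transfers received from emigrants 203.1; financial account: acquisition of a foreign subsidiary by a resident firm (outward FDI) 2117.4.)

-7939.9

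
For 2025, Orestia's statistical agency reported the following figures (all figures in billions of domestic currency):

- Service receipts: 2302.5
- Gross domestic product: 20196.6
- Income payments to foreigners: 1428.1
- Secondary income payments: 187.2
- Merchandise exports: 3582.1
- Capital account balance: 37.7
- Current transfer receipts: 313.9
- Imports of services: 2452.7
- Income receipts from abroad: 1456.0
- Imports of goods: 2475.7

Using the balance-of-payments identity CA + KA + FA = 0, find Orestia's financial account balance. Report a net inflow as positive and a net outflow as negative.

-1148.5

Goods balance = 3582.1 - 2475.7 = 1106.4
Services balance = 2302.5 - 2452.7 = -150.2
Trade balance (goods + services) = 1106.4 + (-150.2) = 956.2
Net primary income = 1456.0 - 1428.1 = 27.9
Net secondary income = 313.9 - 187.2 = 126.7
Current account = 956.2 + 27.9 + 126.7 = 1110.8
Financial account = -(1110.8 + 37.7) = -1148.5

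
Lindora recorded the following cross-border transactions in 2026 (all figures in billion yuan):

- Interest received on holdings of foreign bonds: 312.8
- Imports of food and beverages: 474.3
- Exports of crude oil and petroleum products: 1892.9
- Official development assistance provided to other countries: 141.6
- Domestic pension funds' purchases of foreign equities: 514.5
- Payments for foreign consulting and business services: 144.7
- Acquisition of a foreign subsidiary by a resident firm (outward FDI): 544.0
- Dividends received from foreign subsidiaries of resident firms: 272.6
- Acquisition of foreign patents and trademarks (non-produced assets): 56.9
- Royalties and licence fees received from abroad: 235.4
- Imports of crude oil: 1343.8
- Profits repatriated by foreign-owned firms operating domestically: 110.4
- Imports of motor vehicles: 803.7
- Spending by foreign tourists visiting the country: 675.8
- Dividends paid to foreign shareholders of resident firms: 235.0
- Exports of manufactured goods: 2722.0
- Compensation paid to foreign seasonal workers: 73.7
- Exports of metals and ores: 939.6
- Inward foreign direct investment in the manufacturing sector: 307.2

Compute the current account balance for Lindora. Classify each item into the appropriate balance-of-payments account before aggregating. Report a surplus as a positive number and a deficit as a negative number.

Goods: 939.6 + 2722.0 + 1892.9 - 474.3 - 1343.8 - 803.7 = 2932.7
Services: -144.7 + 235.4 + 675.8 = 766.5
Primary income: -110.4 - 235.0 + 312.8 + 272.6 - 73.7 = 166.3
Secondary income: -141.6
Current account = 2932.7 + 766.5 + 166.3 + (-141.6) = 3723.9
(Excluded from the current account — financial account: domestic pension funds' purchases of foreign equities 514.5, acquisition of a foreign subsidiary by a resident firm (outward FDI) 544.0, inward foreign direct investment in the manufacturing sector 307.2; capital account: acquisition of foreign patents and trademarks (non-produced assets) 56.9.)

3723.9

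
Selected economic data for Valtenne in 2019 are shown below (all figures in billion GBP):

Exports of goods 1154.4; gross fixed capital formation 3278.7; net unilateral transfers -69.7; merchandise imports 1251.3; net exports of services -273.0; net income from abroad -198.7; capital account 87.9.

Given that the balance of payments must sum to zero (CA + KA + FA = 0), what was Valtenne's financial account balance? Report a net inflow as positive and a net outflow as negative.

550.4

Goods balance = 1154.4 - 1251.3 = -96.9
Services balance = -273.0
Trade balance (goods + services) = -96.9 + (-273.0) = -369.9
Net primary income = -198.7
Net secondary income = -69.7
Current account = -369.9 + (-198.7) + (-69.7) = -638.3
Financial account = -(-638.3 + 87.9) = 550.4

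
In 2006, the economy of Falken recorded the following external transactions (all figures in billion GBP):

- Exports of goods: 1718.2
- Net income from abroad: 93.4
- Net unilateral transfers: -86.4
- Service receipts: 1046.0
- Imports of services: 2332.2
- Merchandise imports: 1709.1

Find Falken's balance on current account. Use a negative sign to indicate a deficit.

-1270.1

Goods balance = 1718.2 - 1709.1 = 9.1
Services balance = 1046.0 - 2332.2 = -1286.2
Trade balance (goods + services) = 9.1 + (-1286.2) = -1277.1
Net primary income = 93.4
Net secondary income = -86.4
Current account = -1277.1 + 93.4 + (-86.4) = -1270.1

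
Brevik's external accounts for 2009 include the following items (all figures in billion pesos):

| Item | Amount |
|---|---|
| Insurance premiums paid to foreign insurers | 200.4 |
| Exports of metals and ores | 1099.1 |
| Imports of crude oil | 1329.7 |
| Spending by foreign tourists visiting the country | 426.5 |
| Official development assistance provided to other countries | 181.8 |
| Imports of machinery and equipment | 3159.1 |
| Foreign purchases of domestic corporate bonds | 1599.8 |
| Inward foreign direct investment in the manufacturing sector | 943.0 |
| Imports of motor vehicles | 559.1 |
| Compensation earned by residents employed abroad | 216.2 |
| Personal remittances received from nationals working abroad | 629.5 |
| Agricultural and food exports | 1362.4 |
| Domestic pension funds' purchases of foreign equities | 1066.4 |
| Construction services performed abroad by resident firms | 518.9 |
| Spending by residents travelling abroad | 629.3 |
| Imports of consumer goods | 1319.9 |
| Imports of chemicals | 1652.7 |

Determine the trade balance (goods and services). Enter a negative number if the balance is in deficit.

Goods: 1362.4 - 1329.7 - 1652.7 - 1319.9 + 1099.1 - 559.1 - 3159.1 = -5559.0
Services: -629.3 + 426.5 + 518.9 - 200.4 = 115.7
Trade balance = -5559.0 + 115.7 = -5443.3
(Excluded from the trade balance — secondary income: official development assistance provided to other countries 181.8, personal remittances received from nationals working abroad 629.5; financial account: foreign purchases of domestic corporate bonds 1599.8, inward foreign direct investment in the manufacturing sector 943.0, domestic pension funds' purchases of foreign equities 1066.4; primary income: compensation earned by residents employed abroad 216.2.)

-5443.3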